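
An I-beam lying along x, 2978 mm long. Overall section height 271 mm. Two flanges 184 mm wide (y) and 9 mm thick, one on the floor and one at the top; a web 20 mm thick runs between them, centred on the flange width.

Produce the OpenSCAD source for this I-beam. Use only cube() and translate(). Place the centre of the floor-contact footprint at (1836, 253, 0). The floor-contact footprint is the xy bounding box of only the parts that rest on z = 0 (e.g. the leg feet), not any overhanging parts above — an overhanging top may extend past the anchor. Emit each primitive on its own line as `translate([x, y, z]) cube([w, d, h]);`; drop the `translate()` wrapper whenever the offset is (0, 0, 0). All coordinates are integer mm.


translate([347, 161, 0]) cube([2978, 184, 9]);
translate([347, 243, 9]) cube([2978, 20, 253]);
translate([347, 161, 262]) cube([2978, 184, 9]);


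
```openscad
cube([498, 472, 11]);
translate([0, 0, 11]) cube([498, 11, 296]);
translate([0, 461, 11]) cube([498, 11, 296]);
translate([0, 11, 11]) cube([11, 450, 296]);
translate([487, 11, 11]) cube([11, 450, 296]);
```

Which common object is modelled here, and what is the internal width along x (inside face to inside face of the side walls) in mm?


An open box. The internal width is 476 mm.

A 498×472 base slab with four walls standing on it — an open box. The base is 498 mm wide and the walls are 11 mm thick, so the internal width is 498 − 2 × 11 = 476 mm.


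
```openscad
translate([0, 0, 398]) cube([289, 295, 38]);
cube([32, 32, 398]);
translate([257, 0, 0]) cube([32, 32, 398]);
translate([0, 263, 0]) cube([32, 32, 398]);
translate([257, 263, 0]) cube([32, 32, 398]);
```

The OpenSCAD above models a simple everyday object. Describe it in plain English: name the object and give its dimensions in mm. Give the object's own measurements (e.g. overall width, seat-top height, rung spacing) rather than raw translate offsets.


A simple wooden stool: a rectangular seat 289 mm (x) by 295 mm (y), 38 mm thick, top face at z = 436 mm, on four square legs, each 32×32 mm in cross-section. The legs rest on z = 0, each flush with a corner of the seat.


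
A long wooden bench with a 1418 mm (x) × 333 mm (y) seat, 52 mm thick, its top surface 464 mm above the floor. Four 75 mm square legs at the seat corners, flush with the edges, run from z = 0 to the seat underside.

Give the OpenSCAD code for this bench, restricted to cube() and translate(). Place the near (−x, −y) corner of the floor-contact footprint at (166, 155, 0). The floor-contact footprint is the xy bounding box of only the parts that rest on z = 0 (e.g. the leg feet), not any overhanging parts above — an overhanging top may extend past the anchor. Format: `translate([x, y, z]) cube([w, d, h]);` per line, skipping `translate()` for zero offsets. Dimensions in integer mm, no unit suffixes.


// leg_h = 464 − 52 = 412
translate([166, 155, 412]) cube([1418, 333, 52]);
translate([166, 155, 0]) cube([75, 75, 412]);
translate([166, 413, 0]) cube([75, 75, 412]);
translate([1509, 155, 0]) cube([75, 75, 412]);
translate([1509, 413, 0]) cube([75, 75, 412]);


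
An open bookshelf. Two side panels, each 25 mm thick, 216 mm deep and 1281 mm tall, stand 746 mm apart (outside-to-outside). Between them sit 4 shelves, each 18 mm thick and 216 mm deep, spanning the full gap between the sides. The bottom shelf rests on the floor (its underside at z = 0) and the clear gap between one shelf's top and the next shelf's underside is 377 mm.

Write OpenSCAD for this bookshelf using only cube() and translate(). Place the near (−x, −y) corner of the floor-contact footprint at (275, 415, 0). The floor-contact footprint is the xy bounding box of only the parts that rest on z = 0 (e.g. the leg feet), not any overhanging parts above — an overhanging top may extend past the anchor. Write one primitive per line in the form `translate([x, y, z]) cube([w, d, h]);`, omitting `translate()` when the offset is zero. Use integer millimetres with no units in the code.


translate([275, 415, 0]) cube([25, 216, 1281]);
translate([996, 415, 0]) cube([25, 216, 1281]);
translate([300, 415, 0]) cube([696, 216, 18]);
translate([300, 415, 395]) cube([696, 216, 18]);
translate([300, 415, 790]) cube([696, 216, 18]);
translate([300, 415, 1185]) cube([696, 216, 18]);


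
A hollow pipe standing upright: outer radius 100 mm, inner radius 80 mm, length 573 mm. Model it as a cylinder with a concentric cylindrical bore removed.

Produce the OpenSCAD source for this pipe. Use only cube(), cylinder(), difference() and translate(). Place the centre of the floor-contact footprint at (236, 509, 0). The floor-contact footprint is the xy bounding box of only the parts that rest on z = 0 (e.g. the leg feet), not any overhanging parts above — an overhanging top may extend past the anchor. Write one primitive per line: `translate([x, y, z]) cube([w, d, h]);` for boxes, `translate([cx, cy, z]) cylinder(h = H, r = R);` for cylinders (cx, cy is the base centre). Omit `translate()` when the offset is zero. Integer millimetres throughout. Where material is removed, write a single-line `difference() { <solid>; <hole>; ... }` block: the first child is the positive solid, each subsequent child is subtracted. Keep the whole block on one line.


difference() { translate([236, 509, 0]) cylinder(h = 573, r = 100); translate([236, 509, 0]) cylinder(h = 573, r = 80); }


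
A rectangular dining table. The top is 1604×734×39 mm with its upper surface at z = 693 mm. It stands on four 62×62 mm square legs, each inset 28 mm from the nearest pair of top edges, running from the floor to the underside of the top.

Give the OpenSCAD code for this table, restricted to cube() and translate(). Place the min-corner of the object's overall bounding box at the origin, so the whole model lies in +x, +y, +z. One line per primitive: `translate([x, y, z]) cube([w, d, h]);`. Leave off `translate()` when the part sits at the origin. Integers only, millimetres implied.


// leg_h = 693 - 39 = 654
translate([0, 0, 654]) cube([1604, 734, 39]);
translate([28, 28, 0]) cube([62, 62, 654]);
translate([1514, 28, 0]) cube([62, 62, 654]);
translate([28, 644, 0]) cube([62, 62, 654]);
translate([1514, 644, 0]) cube([62, 62, 654]);


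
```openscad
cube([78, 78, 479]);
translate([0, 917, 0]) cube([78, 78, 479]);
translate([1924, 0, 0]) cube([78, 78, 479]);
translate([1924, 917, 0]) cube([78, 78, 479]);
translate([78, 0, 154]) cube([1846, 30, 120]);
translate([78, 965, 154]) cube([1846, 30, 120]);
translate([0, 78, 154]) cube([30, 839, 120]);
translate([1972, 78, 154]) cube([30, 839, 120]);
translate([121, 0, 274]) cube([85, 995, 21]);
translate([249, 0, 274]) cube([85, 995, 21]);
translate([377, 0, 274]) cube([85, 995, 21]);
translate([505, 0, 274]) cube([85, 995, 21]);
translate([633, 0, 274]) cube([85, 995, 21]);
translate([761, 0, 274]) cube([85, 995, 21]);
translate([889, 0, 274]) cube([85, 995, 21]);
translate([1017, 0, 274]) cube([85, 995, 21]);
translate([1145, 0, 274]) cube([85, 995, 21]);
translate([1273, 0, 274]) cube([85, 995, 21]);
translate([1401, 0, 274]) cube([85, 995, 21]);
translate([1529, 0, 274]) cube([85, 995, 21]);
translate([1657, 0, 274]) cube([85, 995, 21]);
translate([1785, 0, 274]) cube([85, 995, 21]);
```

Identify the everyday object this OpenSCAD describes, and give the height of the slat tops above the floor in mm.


A bed frame. The slat-top height is 295 mm.

Four posts, four rails, and a row of slats — a bed frame. Slats sit on the rails at z = 154 + 120 = 274; with slat thickness 21, the top is 295 mm.


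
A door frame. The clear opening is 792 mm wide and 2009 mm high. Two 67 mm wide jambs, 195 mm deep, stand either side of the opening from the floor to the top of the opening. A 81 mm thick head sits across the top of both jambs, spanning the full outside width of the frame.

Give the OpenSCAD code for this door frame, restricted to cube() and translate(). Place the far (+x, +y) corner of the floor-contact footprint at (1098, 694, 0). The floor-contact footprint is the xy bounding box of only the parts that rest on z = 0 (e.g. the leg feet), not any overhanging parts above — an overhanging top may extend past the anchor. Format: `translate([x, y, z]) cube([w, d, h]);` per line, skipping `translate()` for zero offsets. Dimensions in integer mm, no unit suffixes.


translate([172, 499, 0]) cube([67, 195, 2009]);
translate([1031, 499, 0]) cube([67, 195, 2009]);
translate([172, 499, 2009]) cube([926, 195, 81]);


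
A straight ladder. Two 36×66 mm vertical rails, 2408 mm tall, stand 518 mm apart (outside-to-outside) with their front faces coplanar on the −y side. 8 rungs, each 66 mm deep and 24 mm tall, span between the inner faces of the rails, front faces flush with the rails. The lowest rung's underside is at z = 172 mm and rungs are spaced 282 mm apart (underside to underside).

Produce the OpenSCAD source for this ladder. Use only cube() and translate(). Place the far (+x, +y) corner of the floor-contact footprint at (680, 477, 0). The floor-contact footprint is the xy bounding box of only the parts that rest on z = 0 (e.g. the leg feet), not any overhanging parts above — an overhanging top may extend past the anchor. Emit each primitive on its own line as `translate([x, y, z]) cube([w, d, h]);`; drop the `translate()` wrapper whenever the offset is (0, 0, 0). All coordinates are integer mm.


translate([162, 411, 0]) cube([36, 66, 2408]);
translate([644, 411, 0]) cube([36, 66, 2408]);
translate([198, 411, 172]) cube([446, 66, 24]);
translate([198, 411, 454]) cube([446, 66, 24]);
translate([198, 411, 736]) cube([446, 66, 24]);
translate([198, 411, 1018]) cube([446, 66, 24]);
translate([198, 411, 1300]) cube([446, 66, 24]);
translate([198, 411, 1582]) cube([446, 66, 24]);
translate([198, 411, 1864]) cube([446, 66, 24]);
translate([198, 411, 2146]) cube([446, 66, 24]);


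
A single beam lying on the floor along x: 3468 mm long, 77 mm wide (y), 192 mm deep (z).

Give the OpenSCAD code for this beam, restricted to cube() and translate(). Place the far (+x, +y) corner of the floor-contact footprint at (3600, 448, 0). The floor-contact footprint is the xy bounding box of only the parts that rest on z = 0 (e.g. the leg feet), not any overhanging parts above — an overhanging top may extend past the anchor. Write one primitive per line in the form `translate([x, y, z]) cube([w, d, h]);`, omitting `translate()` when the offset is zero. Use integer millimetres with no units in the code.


translate([132, 371, 0]) cube([3468, 77, 192]);


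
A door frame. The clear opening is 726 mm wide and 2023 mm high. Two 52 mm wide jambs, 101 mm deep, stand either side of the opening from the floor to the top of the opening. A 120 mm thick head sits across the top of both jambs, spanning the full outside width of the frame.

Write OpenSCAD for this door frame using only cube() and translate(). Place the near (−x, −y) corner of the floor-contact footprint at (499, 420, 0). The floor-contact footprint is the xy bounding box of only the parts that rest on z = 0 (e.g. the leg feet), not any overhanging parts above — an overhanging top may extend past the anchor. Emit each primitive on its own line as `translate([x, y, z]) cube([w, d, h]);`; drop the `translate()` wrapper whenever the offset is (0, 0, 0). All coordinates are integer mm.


translate([499, 420, 0]) cube([52, 101, 2023]);
translate([1277, 420, 0]) cube([52, 101, 2023]);
translate([499, 420, 2023]) cube([830, 101, 120]);


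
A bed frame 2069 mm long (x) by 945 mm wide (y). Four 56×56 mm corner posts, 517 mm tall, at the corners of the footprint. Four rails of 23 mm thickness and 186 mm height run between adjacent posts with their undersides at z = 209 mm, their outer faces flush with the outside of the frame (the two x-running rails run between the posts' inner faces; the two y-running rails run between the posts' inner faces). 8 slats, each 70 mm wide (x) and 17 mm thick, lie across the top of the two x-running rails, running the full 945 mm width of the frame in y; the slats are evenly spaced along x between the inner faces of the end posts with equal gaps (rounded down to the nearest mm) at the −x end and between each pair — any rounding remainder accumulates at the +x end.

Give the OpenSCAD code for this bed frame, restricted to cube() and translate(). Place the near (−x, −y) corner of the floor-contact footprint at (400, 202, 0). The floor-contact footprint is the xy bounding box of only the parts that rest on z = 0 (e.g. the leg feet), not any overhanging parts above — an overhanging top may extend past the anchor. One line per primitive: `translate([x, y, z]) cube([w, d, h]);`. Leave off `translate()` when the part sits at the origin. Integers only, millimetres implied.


translate([400, 202, 0]) cube([56, 56, 517]);
translate([400, 1091, 0]) cube([56, 56, 517]);
translate([2413, 202, 0]) cube([56, 56, 517]);
translate([2413, 1091, 0]) cube([56, 56, 517]);
translate([456, 202, 209]) cube([1957, 23, 186]);
translate([456, 1124, 209]) cube([1957, 23, 186]);
translate([400, 258, 209]) cube([23, 833, 186]);
translate([2446, 258, 209]) cube([23, 833, 186]);
translate([611, 202, 395]) cube([70, 945, 17]);
translate([836, 202, 395]) cube([70, 945, 17]);
translate([1061, 202, 395]) cube([70, 945, 17]);
translate([1286, 202, 395]) cube([70, 945, 17]);
translate([1511, 202, 395]) cube([70, 945, 17]);
translate([1736, 202, 395]) cube([70, 945, 17]);
translate([1961, 202, 395]) cube([70, 945, 17]);
translate([2186, 202, 395]) cube([70, 945, 17]);


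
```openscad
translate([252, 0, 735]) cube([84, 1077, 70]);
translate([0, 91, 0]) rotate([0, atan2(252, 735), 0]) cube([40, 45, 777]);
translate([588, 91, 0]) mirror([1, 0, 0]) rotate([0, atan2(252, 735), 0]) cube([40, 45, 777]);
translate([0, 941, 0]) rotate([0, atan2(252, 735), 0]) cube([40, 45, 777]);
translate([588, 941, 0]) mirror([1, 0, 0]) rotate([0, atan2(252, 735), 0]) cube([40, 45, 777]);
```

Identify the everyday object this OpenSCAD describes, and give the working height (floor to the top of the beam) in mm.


A sawhorse. The overall height is 805 mm.

A beam across two mirrored pairs of raked legs — a sawhorse. The beam's underside is at z = 735 (matching the legs' vertical rise in atan2(252, 735)) and the beam is 70 mm tall, so its top is at 735 + 70 = 805 mm. The raked legs top out at the beam's underside, so that is the highest point.


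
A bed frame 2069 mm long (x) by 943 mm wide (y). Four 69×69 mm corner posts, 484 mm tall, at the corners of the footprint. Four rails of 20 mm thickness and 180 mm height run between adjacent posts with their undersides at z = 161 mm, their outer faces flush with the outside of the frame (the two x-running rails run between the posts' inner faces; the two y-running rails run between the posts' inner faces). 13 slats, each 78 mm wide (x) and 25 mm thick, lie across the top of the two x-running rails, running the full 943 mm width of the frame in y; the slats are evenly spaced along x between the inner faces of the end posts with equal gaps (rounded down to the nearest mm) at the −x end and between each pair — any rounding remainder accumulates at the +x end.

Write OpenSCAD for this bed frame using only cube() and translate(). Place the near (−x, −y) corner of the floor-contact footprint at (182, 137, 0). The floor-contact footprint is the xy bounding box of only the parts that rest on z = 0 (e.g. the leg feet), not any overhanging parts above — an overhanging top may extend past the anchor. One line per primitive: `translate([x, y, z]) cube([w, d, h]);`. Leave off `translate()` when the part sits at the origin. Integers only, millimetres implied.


translate([182, 137, 0]) cube([69, 69, 484]);
translate([182, 1011, 0]) cube([69, 69, 484]);
translate([2182, 137, 0]) cube([69, 69, 484]);
translate([2182, 1011, 0]) cube([69, 69, 484]);
translate([251, 137, 161]) cube([1931, 20, 180]);
translate([251, 1060, 161]) cube([1931, 20, 180]);
translate([182, 206, 161]) cube([20, 805, 180]);
translate([2231, 206, 161]) cube([20, 805, 180]);
translate([316, 137, 341]) cube([78, 943, 25]);
translate([459, 137, 341]) cube([78, 943, 25]);
translate([602, 137, 341]) cube([78, 943, 25]);
translate([745, 137, 341]) cube([78, 943, 25]);
translate([888, 137, 341]) cube([78, 943, 25]);
translate([1031, 137, 341]) cube([78, 943, 25]);
translate([1174, 137, 341]) cube([78, 943, 25]);
translate([1317, 137, 341]) cube([78, 943, 25]);
translate([1460, 137, 341]) cube([78, 943, 25]);
translate([1603, 137, 341]) cube([78, 943, 25]);
translate([1746, 137, 341]) cube([78, 943, 25]);
translate([1889, 137, 341]) cube([78, 943, 25]);
translate([2032, 137, 341]) cube([78, 943, 25]);


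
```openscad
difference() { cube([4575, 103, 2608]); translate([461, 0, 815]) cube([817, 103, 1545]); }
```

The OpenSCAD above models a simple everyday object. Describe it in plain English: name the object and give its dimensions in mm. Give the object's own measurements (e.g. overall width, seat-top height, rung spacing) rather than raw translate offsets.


A wall 4575 mm long (x), 103 mm thick (y), 2608 mm tall, with a rectangular window opening cut through it. The opening is 817 mm wide and 1545 mm tall; its sill is at z = 815 mm and its near (−x) edge is 461 mm from the wall's −x end. The opening passes through the full wall thickness.


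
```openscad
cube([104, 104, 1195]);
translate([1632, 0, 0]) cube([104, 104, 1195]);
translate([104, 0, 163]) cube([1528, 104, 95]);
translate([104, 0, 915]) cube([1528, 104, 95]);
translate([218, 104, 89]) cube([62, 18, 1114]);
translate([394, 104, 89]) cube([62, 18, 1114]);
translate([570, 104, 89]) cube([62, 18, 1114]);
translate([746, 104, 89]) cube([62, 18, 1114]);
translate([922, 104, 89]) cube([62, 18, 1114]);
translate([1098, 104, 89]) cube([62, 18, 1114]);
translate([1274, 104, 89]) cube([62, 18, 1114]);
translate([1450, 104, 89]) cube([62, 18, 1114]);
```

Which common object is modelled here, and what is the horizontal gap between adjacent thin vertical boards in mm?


A fence section. The picket gap is 114 mm.

Two posts, two rails, 8 pickets — a fence section. Span 1528 mm holds 8 pickets of 62 mm with 9 equal gaps: ⌊(1528 − 8·62) / 9⌋ = 114 mm.


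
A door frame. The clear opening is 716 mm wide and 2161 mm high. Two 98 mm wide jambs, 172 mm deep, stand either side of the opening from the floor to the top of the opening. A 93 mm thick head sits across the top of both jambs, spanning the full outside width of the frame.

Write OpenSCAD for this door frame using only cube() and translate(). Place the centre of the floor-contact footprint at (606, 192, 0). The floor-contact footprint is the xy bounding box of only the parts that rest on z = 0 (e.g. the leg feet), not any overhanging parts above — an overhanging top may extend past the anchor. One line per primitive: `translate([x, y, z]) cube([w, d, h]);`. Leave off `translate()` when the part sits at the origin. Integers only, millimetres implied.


translate([150, 106, 0]) cube([98, 172, 2161]);
translate([964, 106, 0]) cube([98, 172, 2161]);
translate([150, 106, 2161]) cube([912, 172, 93]);


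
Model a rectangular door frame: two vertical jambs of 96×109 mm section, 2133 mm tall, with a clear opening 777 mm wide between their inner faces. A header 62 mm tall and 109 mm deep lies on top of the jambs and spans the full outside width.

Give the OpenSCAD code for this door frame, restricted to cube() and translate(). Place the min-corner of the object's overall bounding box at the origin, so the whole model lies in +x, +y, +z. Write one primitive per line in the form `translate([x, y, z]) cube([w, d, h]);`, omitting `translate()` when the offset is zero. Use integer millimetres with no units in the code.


cube([96, 109, 2133]);
translate([873, 0, 0]) cube([96, 109, 2133]);
translate([0, 0, 2133]) cube([969, 109, 62]);


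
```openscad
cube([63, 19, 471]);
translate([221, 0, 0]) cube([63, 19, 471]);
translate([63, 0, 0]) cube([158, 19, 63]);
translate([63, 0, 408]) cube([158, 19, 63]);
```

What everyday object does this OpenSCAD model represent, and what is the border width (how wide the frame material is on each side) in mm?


A picture frame. The border width is 63 mm.

Four thin pieces enclosing a rectangular opening — a picture frame. The two full-height stiles are 471 mm tall; the top rail sits at z = 408 and is 63 mm tall, so the border above the opening is 471 − 408 = 63 mm, matching the stile x-width.


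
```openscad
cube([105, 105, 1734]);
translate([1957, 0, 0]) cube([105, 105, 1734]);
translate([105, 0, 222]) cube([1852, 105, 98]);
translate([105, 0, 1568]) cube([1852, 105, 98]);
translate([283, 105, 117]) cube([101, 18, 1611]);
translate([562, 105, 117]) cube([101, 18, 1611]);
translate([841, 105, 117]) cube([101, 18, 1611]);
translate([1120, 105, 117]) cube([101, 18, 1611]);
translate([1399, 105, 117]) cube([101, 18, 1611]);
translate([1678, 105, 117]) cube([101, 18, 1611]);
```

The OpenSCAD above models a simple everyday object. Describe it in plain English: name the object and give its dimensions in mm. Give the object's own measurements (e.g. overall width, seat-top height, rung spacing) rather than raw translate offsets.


A fence section. Two 105×105 mm posts, 1734 mm tall, stand on the floor with a clear span of 1852 mm between their inner faces. Two horizontal rails of 105×98 mm section span the gap between the posts with their undersides at z = 222 mm and z = 1568 mm, flush with the posts' −y face. 6 pickets, each 101 mm wide, 18 mm thick and 1611 mm tall, are fixed to the +y face of the rails with their bottoms at z = 117 mm, spaced across the span with a 178 mm gap after the −x post and between neighbouring pickets and before the +x post.


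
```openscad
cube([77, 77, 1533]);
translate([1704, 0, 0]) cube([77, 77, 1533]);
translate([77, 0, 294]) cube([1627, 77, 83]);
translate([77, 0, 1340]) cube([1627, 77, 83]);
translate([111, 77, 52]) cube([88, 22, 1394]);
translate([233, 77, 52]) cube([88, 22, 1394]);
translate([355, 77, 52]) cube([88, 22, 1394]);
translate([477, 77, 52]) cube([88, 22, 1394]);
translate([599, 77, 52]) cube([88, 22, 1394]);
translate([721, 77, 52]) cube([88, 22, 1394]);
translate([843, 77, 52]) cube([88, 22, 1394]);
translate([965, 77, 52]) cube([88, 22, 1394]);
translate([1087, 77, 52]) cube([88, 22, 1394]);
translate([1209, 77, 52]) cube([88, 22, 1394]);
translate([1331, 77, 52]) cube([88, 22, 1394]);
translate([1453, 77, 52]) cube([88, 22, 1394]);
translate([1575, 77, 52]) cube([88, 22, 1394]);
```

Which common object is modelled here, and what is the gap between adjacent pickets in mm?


A fence section. The picket gap is 34 mm.

Two posts, two rails, 13 pickets — a fence section. Span 1627 mm holds 13 pickets of 88 mm with 14 equal gaps: ⌊(1627 − 13·88) / 14⌋ = 34 mm.


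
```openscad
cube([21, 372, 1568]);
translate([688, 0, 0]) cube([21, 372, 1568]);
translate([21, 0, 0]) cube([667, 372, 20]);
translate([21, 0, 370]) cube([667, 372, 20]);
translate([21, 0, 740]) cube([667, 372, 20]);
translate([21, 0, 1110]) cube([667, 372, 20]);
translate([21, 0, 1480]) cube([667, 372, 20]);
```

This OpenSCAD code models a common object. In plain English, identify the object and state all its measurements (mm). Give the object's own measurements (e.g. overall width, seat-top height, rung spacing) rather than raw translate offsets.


An open bookshelf. Two side panels, each 21 mm thick, 372 mm deep and 1568 mm tall, stand 709 mm apart (outside-to-outside). Between them sit 5 shelves, each 20 mm thick and 372 mm deep, spanning the full gap between the sides. The bottom shelf rests on the floor (its underside at z = 0) and the clear gap between one shelf's top and the next shelf's underside is 350 mm.


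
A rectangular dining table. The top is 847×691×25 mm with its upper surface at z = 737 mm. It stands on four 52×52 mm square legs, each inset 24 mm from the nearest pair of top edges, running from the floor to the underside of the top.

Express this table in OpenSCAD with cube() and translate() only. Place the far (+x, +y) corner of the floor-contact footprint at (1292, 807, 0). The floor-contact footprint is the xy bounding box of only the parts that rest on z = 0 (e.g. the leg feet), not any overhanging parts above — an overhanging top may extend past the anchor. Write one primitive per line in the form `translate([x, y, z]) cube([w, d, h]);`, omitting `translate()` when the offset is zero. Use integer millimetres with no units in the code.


translate([469, 140, 712]) cube([847, 691, 25]);
translate([493, 164, 0]) cube([52, 52, 712]);
translate([1240, 164, 0]) cube([52, 52, 712]);
translate([493, 755, 0]) cube([52, 52, 712]);
translate([1240, 755, 0]) cube([52, 52, 712]);


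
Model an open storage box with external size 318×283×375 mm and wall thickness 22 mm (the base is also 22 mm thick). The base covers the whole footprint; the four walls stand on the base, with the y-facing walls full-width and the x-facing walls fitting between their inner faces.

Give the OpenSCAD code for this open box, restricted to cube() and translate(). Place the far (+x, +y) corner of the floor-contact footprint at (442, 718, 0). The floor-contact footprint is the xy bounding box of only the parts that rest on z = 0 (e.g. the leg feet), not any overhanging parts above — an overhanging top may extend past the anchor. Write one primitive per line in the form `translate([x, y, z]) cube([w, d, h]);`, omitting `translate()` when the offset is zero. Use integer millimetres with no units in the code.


translate([124, 435, 0]) cube([318, 283, 22]);
translate([124, 435, 22]) cube([318, 22, 353]);
translate([124, 696, 22]) cube([318, 22, 353]);
translate([124, 457, 22]) cube([22, 239, 353]);
translate([420, 457, 22]) cube([22, 239, 353]);


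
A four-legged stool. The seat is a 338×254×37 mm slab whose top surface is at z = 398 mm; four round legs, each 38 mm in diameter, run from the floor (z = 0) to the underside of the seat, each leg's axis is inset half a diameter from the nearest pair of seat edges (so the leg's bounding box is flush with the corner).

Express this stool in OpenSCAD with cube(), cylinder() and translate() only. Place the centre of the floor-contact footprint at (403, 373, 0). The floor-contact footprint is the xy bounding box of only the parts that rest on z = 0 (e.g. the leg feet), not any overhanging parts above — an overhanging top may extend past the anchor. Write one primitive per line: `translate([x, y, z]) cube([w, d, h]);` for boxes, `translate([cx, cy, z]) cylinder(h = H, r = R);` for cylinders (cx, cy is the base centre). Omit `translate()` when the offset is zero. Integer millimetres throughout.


translate([234, 246, 361]) cube([338, 254, 37]);
translate([253, 265, 0]) cylinder(h = 361, r = 19);
translate([553, 265, 0]) cylinder(h = 361, r = 19);
translate([253, 481, 0]) cylinder(h = 361, r = 19);
translate([553, 481, 0]) cylinder(h = 361, r = 19);


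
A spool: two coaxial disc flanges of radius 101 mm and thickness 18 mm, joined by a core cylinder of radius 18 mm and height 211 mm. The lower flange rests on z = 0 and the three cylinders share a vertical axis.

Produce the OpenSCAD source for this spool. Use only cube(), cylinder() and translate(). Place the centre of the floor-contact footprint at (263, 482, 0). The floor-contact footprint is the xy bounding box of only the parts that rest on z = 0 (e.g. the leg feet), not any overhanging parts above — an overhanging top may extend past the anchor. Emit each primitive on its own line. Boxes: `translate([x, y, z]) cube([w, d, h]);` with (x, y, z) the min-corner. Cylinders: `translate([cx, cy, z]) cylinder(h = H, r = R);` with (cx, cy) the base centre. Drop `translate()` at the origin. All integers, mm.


translate([263, 482, 0]) cylinder(h = 18, r = 101);
translate([263, 482, 18]) cylinder(h = 211, r = 18);
translate([263, 482, 229]) cylinder(h = 18, r = 101);


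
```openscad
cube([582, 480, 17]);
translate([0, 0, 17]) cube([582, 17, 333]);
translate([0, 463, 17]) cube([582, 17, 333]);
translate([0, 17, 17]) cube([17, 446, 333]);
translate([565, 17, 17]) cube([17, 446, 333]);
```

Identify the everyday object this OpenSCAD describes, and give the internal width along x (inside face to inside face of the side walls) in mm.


An open box. The internal width is 548 mm.

A 582×480 base slab with four walls standing on it — an open box. The base is 582 mm wide and the walls are 17 mm thick, so the internal width is 582 − 2 × 17 = 548 mm.


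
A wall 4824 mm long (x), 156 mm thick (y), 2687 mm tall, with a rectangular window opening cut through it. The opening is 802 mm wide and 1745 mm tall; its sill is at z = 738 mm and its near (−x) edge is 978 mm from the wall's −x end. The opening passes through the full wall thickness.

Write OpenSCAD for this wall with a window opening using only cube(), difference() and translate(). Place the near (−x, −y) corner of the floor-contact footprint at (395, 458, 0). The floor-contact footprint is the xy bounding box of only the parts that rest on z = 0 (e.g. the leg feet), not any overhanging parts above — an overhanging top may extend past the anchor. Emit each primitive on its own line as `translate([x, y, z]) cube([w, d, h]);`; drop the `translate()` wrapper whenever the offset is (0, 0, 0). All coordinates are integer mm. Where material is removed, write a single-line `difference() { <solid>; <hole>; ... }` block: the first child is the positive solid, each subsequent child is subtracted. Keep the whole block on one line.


difference() { translate([395, 458, 0]) cube([4824, 156, 2687]); translate([1373, 458, 738]) cube([802, 156, 1745]); }


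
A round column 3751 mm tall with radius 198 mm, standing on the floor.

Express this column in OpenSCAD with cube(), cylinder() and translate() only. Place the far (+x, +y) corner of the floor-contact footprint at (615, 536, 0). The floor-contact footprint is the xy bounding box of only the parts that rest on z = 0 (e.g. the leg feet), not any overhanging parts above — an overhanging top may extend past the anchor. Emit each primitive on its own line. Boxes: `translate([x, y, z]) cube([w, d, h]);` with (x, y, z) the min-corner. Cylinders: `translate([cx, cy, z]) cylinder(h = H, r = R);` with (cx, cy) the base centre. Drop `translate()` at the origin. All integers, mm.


translate([417, 338, 0]) cylinder(h = 3751, r = 198);


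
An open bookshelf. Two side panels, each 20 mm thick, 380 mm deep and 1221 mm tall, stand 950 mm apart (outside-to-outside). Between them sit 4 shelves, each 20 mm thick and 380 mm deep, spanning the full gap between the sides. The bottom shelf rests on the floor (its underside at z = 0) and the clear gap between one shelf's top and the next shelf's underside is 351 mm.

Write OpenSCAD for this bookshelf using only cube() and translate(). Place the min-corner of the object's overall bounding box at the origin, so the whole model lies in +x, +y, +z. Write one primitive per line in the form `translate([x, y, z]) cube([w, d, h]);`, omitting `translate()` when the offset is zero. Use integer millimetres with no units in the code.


cube([20, 380, 1221]);
translate([930, 0, 0]) cube([20, 380, 1221]);
translate([20, 0, 0]) cube([910, 380, 20]);
translate([20, 0, 371]) cube([910, 380, 20]);
translate([20, 0, 742]) cube([910, 380, 20]);
translate([20, 0, 1113]) cube([910, 380, 20]);


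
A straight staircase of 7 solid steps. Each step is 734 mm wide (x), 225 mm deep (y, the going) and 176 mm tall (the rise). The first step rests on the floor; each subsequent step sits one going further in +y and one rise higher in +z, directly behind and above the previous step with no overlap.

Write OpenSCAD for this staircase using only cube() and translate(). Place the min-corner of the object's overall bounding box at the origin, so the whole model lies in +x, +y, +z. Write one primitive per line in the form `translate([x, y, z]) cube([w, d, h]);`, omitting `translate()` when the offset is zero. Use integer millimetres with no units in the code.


cube([734, 225, 176]);
translate([0, 225, 176]) cube([734, 225, 176]);
translate([0, 450, 352]) cube([734, 225, 176]);
translate([0, 675, 528]) cube([734, 225, 176]);
translate([0, 900, 704]) cube([734, 225, 176]);
translate([0, 1125, 880]) cube([734, 225, 176]);
translate([0, 1350, 1056]) cube([734, 225, 176]);


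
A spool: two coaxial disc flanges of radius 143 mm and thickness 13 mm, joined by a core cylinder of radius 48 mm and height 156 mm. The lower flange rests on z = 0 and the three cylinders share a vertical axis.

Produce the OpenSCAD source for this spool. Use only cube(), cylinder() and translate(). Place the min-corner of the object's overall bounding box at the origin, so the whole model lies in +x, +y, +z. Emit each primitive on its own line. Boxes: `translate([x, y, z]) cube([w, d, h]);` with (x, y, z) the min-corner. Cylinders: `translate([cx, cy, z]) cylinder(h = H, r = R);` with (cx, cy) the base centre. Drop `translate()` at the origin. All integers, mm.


translate([143, 143, 0]) cylinder(h = 13, r = 143);
translate([143, 143, 13]) cylinder(h = 156, r = 48);
translate([143, 143, 169]) cylinder(h = 13, r = 143);


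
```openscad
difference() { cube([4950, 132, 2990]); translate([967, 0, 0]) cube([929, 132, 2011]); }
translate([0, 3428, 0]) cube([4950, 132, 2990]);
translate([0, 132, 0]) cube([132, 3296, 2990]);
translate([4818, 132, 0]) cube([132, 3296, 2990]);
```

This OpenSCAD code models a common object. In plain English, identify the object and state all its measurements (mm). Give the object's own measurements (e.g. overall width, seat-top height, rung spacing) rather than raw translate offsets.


A single room: four walls, each 2990 mm tall and 132 mm thick, enclosing an outside footprint 4950×3560 mm (x × y), no floor or roof. The front and back walls (−y and +y sides) run the full x-width; the side walls fit between their inner faces. A door opening 929 mm wide and 2011 mm tall is cut through the front wall from the floor up, its −x edge 967 mm from the wall's −x end.


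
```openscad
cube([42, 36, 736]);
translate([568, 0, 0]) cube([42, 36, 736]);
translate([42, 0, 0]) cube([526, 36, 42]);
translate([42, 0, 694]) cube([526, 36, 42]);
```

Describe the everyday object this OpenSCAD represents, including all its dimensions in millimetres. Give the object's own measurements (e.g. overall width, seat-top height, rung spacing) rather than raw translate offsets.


A rectangular picture frame lying in the x–z plane (depth along y). The opening is 526 mm wide (x) by 652 mm tall (z), surrounded by a border 42 mm wide on all four sides. The frame is 36 mm deep and is made of two full-height vertical stiles with two horizontal rails fitted between them.


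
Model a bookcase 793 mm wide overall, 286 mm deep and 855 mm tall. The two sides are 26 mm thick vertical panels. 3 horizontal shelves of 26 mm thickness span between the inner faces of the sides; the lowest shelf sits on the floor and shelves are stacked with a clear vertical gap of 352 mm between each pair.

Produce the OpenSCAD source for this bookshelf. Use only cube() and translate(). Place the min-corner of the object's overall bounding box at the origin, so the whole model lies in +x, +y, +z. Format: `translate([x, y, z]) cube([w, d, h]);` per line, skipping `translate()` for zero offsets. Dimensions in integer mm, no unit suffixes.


cube([26, 286, 855]);
translate([767, 0, 0]) cube([26, 286, 855]);
translate([26, 0, 0]) cube([741, 286, 26]);
translate([26, 0, 378]) cube([741, 286, 26]);
translate([26, 0, 756]) cube([741, 286, 26]);


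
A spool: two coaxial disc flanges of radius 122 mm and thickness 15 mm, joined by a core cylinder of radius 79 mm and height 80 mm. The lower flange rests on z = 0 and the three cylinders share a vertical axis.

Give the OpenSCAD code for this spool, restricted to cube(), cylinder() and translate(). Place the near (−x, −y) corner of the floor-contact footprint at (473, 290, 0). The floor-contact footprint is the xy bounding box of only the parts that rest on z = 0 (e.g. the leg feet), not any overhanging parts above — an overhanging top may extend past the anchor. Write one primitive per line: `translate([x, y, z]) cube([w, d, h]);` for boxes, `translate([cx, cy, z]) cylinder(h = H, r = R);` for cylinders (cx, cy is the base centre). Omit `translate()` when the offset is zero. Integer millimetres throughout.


translate([595, 412, 0]) cylinder(h = 15, r = 122);
translate([595, 412, 15]) cylinder(h = 80, r = 79);
translate([595, 412, 95]) cylinder(h = 15, r = 122);


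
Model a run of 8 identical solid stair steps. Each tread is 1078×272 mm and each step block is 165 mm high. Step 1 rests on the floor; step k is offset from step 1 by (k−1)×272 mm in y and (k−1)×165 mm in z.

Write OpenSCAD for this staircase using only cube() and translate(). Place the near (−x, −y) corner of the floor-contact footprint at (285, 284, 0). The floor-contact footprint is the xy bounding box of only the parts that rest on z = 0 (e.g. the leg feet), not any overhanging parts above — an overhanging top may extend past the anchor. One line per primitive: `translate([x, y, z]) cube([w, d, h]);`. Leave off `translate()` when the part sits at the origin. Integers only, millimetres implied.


translate([285, 284, 0]) cube([1078, 272, 165]);
translate([285, 556, 165]) cube([1078, 272, 165]);
translate([285, 828, 330]) cube([1078, 272, 165]);
translate([285, 1100, 495]) cube([1078, 272, 165]);
translate([285, 1372, 660]) cube([1078, 272, 165]);
translate([285, 1644, 825]) cube([1078, 272, 165]);
translate([285, 1916, 990]) cube([1078, 272, 165]);
translate([285, 2188, 1155]) cube([1078, 272, 165]);


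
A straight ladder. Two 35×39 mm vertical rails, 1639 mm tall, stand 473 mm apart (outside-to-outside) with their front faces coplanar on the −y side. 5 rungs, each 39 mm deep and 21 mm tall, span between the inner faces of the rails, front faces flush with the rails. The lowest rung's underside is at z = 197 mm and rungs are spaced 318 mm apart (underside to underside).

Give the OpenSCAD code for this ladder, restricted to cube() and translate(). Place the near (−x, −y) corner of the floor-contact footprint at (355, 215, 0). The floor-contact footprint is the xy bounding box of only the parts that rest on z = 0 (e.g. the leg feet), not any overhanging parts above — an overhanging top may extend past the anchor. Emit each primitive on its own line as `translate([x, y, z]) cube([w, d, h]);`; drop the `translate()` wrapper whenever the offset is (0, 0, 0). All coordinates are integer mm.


translate([355, 215, 0]) cube([35, 39, 1639]);
translate([793, 215, 0]) cube([35, 39, 1639]);
translate([390, 215, 197]) cube([403, 39, 21]);
translate([390, 215, 515]) cube([403, 39, 21]);
translate([390, 215, 833]) cube([403, 39, 21]);
translate([390, 215, 1151]) cube([403, 39, 21]);
translate([390, 215, 1469]) cube([403, 39, 21]);


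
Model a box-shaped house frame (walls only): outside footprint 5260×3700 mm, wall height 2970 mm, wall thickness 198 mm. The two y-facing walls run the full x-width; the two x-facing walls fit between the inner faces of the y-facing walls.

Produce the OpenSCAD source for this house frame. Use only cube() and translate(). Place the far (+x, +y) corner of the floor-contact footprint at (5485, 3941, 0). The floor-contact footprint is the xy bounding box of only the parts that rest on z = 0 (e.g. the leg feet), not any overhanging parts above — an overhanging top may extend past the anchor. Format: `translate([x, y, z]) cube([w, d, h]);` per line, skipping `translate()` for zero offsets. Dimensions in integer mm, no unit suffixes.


translate([225, 241, 0]) cube([5260, 198, 2970]);
translate([225, 3743, 0]) cube([5260, 198, 2970]);
translate([225, 439, 0]) cube([198, 3304, 2970]);
translate([5287, 439, 0]) cube([198, 3304, 2970]);


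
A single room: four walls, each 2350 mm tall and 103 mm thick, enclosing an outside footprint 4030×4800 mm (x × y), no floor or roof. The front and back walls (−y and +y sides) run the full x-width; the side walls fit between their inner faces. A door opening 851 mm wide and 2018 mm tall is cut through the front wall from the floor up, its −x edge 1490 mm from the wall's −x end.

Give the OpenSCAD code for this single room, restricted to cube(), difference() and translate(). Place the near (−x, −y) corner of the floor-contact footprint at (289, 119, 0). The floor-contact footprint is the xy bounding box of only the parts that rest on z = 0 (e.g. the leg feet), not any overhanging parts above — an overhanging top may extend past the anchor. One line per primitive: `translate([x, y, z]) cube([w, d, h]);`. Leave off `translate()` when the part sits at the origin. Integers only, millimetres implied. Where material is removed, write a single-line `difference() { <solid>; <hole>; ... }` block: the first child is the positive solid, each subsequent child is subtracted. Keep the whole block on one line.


difference() { translate([289, 119, 0]) cube([4030, 103, 2350]); translate([1779, 119, 0]) cube([851, 103, 2018]); }
translate([289, 4816, 0]) cube([4030, 103, 2350]);
translate([289, 222, 0]) cube([103, 4594, 2350]);
translate([4216, 222, 0]) cube([103, 4594, 2350]);
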